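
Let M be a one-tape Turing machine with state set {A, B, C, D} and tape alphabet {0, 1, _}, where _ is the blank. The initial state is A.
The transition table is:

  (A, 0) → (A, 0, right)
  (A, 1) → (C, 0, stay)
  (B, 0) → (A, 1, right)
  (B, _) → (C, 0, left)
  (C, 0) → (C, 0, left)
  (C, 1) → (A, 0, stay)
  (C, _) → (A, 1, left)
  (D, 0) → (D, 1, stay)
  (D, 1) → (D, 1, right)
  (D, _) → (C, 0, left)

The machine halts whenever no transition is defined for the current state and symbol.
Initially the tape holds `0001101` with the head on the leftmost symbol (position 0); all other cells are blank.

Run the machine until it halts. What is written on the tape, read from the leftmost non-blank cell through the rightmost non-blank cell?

10000101

state=A head=0 tape=__[0]001101   (A,0)→(A,0,right)
state=A head=1 tape=__0[0]01101   (A,0)→(A,0,right)
state=A head=2 tape=__00[0]1101   (A,0)→(A,0,right)
state=A head=3 tape=__000[1]101   (A,1)→(C,0,stay)
state=C head=3 tape=__000[0]101   (C,0)→(C,0,left)
state=C head=2 tape=__00[0]0101   (C,0)→(C,0,left)
state=C head=1 tape=__0[0]00101   (C,0)→(C,0,left)
state=C head=0 tape=__[0]000101   (C,0)→(C,0,left)
state=C head=-1 tape=_[_]0000101   (C,_)→(A,1,left)
state=A head=-2 tape=[_]10000101
The non-blank tape span at halt is 10000101.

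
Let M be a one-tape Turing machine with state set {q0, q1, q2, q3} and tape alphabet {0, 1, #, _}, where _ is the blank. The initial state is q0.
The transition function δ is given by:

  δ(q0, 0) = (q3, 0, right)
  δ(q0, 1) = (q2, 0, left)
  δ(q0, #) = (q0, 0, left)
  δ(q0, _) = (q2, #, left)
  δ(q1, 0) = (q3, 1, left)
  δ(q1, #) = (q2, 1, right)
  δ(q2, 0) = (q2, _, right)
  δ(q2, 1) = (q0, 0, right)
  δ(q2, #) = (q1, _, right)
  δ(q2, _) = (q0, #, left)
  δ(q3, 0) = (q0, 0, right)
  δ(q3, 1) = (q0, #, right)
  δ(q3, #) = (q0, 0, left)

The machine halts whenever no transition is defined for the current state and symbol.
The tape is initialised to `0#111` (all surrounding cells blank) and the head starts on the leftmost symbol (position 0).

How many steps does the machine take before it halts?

35

state=q0 head=0 tape=[0]#111___   (q0,0)→(q3,0,right)
state=q3 head=1 tape=0[#]111___   (q3,#)→(q0,0,left)
state=q0 head=0 tape=[0]0111___   (q0,0)→(q3,0,right)
state=q3 head=1 tape=0[0]111___   (q3,0)→(q0,0,right)
state=q0 head=2 tape=00[1]11___   (q0,1)→(q2,0,left)
state=q2 head=1 tape=0[0]011___   (q2,0)→(q2,_,right)
state=q2 head=2 tape=0_[0]11___   (q2,0)→(q2,_,right)
state=q2 head=3 tape=0__[1]1___   (q2,1)→(q0,0,right)
state=q0 head=4 tape=0__0[1]___   (q0,1)→(q2,0,left)
state=q2 head=3 tape=0__[0]0___   (q2,0)→(q2,_,right)
state=q2 head=4 tape=0___[0]___   (q2,0)→(q2,_,right)
state=q2 head=5 tape=0____[_]__   (q2,_)→(q0,#,left)
state=q0 head=4 tape=0___[_]#__   (q0,_)→(q2,#,left)
state=q2 head=3 tape=0__[_]##__   (q2,_)→(q0,#,left)
state=q0 head=2 tape=0_[_]###__   (q0,_)→(q2,#,left)
state=q2 head=1 tape=0[_]####__   (q2,_)→(q0,#,left)
state=q0 head=0 tape=[0]#####__   (q0,0)→(q3,0,right)
state=q3 head=1 tape=0[#]####__   (q3,#)→(q0,0,left)
state=q0 head=0 tape=[0]0####__   (q0,0)→(q3,0,right)
state=q3 head=1 tape=0[0]####__   (q3,0)→(q0,0,right)
state=q0 head=2 tape=00[#]###__   (q0,#)→(q0,0,left)
state=q0 head=1 tape=0[0]0###__   (q0,0)→(q3,0,right)
state=q3 head=2 tape=00[0]###__   (q3,0)→(q0,0,right)
state=q0 head=3 tape=000[#]##__   (q0,#)→(q0,0,left)
state=q0 head=2 tape=00[0]0##__   (q0,0)→(q3,0,right)
state=q3 head=3 tape=000[0]##__   (q3,0)→(q0,0,right)
state=q0 head=4 tape=0000[#]#__   (q0,#)→(q0,0,left)
state=q0 head=3 tape=000[0]0#__   (q0,0)→(q3,0,right)
state=q3 head=4 tape=0000[0]#__   (q3,0)→(q0,0,right)
state=q0 head=5 tape=00000[#]__   (q0,#)→(q0,0,left)
state=q0 head=4 tape=0000[0]0__   (q0,0)→(q3,0,right)
state=q3 head=5 tape=00000[0]__   (q3,0)→(q0,0,right)
state=q0 head=6 tape=000000[_]_   (q0,_)→(q2,#,left)
state=q2 head=5 tape=00000[0]#_   (q2,0)→(q2,_,right)
state=q2 head=6 tape=00000_[#]_   (q2,#)→(q1,_,right)
state=q1 head=7 tape=00000__[_]
M halts after 35 transitions.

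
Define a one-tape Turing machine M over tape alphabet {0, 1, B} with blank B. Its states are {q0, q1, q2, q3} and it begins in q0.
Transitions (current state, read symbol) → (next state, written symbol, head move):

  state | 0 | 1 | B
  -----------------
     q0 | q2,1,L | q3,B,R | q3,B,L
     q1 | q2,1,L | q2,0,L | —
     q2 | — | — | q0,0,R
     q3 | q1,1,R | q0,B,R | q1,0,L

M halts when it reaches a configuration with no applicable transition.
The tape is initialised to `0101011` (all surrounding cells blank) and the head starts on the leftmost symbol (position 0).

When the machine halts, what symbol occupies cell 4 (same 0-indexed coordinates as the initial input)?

B

state=q0 head=0 tape=B[0]101011B   (q0,0)→(q2,1,L)
state=q2 head=-1 tape=[B]1101011B   (q2,B)→(q0,0,R)
state=q0 head=0 tape=0[1]101011B   (q0,1)→(q3,B,R)
state=q3 head=1 tape=0B[1]01011B   (q3,1)→(q0,B,R)
state=q0 head=2 tape=0BB[0]1011B   (q0,0)→(q2,1,L)
state=q2 head=1 tape=0B[B]11011B   (q2,B)→(q0,0,R)
state=q0 head=2 tape=0B0[1]1011B   (q0,1)→(q3,B,R)
state=q3 head=3 tape=0B0B[1]011B   (q3,1)→(q0,B,R)
state=q0 head=4 tape=0B0BB[0]11B   (q0,0)→(q2,1,L)
state=q2 head=3 tape=0B0B[B]111B   (q2,B)→(q0,0,R)
state=q0 head=4 tape=0B0B0[1]11B   (q0,1)→(q3,B,R)
state=q3 head=5 tape=0B0B0B[1]1B   (q3,1)→(q0,B,R)
state=q0 head=6 tape=0B0B0BB[1]B   (q0,1)→(q3,B,R)
state=q3 head=7 tape=0B0B0BBB[B]   (q3,B)→(q1,0,L)
state=q1 head=6 tape=0B0B0BB[B]0
Cell 4 holds B when M halts.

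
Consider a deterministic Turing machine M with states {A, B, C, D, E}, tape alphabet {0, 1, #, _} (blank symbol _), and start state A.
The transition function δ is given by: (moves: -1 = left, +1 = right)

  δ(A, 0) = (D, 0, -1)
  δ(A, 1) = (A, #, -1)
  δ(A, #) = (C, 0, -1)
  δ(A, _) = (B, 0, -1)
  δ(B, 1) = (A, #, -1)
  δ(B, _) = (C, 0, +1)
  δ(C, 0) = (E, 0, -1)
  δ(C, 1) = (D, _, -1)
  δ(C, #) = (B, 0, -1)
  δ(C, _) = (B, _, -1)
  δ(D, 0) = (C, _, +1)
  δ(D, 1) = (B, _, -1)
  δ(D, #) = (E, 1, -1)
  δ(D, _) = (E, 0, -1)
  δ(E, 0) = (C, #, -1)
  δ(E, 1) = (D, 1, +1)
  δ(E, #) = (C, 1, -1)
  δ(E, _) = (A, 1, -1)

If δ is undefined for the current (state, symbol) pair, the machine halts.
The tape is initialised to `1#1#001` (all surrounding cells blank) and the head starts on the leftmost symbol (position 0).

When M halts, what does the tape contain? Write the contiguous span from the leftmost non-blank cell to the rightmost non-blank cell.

0_#0##1#001

A | ____[1]#1#001   read 1 → write #, move -1, go to A
A | ___[_]##1#001   read _ → write 0, move -1, go to B
B | __[_]0##1#001   read _ → write 0, move +1, go to C
C | __0[0]##1#001   read 0 → write 0, move -1, go to E
E | __[0]0##1#001   read 0 → write #, move -1, go to C
C | _[_]#0##1#001   read _ → write _, move -1, go to B
B | [_]_#0##1#001   read _ → write 0, move +1, go to C
C | 0[_]#0##1#001   read _ → write _, move -1, go to B
B | [0]_#0##1#001
The non-blank tape span at halt is 0_#0##1#001.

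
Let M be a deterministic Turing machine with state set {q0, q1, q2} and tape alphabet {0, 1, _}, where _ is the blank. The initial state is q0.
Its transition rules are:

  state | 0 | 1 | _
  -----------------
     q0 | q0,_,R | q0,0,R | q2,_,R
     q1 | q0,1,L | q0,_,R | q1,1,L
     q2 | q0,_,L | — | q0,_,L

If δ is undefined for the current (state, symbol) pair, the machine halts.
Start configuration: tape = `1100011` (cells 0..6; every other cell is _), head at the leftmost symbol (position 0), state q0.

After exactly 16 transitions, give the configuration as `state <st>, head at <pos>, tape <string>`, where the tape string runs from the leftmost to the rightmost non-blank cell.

state=q0 head=0 tape=[1]100011__   (q0,1)→(q0,0,R)
state=q0 head=1 tape=0[1]00011__   (q0,1)→(q0,0,R)
state=q0 head=2 tape=00[0]0011__   (q0,0)→(q0,_,R)
state=q0 head=3 tape=00_[0]011__   (q0,0)→(q0,_,R)
state=q0 head=4 tape=00__[0]11__   (q0,0)→(q0,_,R)
state=q0 head=5 tape=00___[1]1__   (q0,1)→(q0,0,R)
state=q0 head=6 tape=00___0[1]__   (q0,1)→(q0,0,R)
state=q0 head=7 tape=00___00[_]_   (q0,_)→(q2,_,R)
state=q2 head=8 tape=00___00_[_]   (q2,_)→(q0,_,L)
state=q0 head=7 tape=00___00[_]_   (q0,_)→(q2,_,R)
state=q2 head=8 tape=00___00_[_]   (q2,_)→(q0,_,L)
state=q0 head=7 tape=00___00[_]_   (q0,_)→(q2,_,R)
state=q2 head=8 tape=00___00_[_]   (q2,_)→(q0,_,L)
state=q0 head=7 tape=00___00[_]_   (q0,_)→(q2,_,R)
state=q2 head=8 tape=00___00_[_]   (q2,_)→(q0,_,L)
state=q0 head=7 tape=00___00[_]_   (q0,_)→(q2,_,R)
state=q2 head=8 tape=00___00_[_]
After 16 steps: state q2, head at 8, tape 00___00.

state q2, head at 8, tape 00___00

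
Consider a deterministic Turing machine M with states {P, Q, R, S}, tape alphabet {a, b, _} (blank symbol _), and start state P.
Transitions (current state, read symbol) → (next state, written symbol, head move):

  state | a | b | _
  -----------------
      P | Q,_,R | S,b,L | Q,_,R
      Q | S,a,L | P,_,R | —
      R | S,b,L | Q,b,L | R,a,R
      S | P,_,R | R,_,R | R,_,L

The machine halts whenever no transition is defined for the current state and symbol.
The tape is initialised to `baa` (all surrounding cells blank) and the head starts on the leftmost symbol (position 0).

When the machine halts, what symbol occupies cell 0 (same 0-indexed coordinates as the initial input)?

state=P head=0 tape=__[b]aa__   (P,b)→(S,b,L)
state=S head=-1 tape=_[_]baa__   (S,_)→(R,_,L)
state=R head=-2 tape=[_]_baa__   (R,_)→(R,a,R)
state=R head=-1 tape=a[_]baa__   (R,_)→(R,a,R)
state=R head=0 tape=aa[b]aa__   (R,b)→(Q,b,L)
state=Q head=-1 tape=a[a]baa__   (Q,a)→(S,a,L)
state=S head=-2 tape=[a]abaa__   (S,a)→(P,_,R)
state=P head=-1 tape=_[a]baa__   (P,a)→(Q,_,R)
state=Q head=0 tape=__[b]aa__   (Q,b)→(P,_,R)
state=P head=1 tape=___[a]a__   (P,a)→(Q,_,R)
state=Q head=2 tape=____[a]__   (Q,a)→(S,a,L)
state=S head=1 tape=___[_]a__   (S,_)→(R,_,L)
state=R head=0 tape=__[_]_a__   (R,_)→(R,a,R)
state=R head=1 tape=__a[_]a__   (R,_)→(R,a,R)
state=R head=2 tape=__aa[a]__   (R,a)→(S,b,L)
state=S head=1 tape=__a[a]b__   (S,a)→(P,_,R)
state=P head=2 tape=__a_[b]__   (P,b)→(S,b,L)
state=S head=1 tape=__a[_]b__   (S,_)→(R,_,L)
state=R head=0 tape=__[a]_b__   (R,a)→(S,b,L)
state=S head=-1 tape=_[_]b_b__   (S,_)→(R,_,L)
state=R head=-2 tape=[_]_b_b__   (R,_)→(R,a,R)
state=R head=-1 tape=a[_]b_b__   (R,_)→(R,a,R)
state=R head=0 tape=aa[b]_b__   (R,b)→(Q,b,L)
state=Q head=-1 tape=a[a]b_b__   (Q,a)→(S,a,L)
state=S head=-2 tape=[a]ab_b__   (S,a)→(P,_,R)
state=P head=-1 tape=_[a]b_b__   (P,a)→(Q,_,R)
state=Q head=0 tape=__[b]_b__   (Q,b)→(P,_,R)
state=P head=1 tape=___[_]b__   (P,_)→(Q,_,R)
state=Q head=2 tape=____[b]__   (Q,b)→(P,_,R)
state=P head=3 tape=_____[_]_   (P,_)→(Q,_,R)
state=Q head=4 tape=______[_]
Cell 0 holds _ when M halts.

_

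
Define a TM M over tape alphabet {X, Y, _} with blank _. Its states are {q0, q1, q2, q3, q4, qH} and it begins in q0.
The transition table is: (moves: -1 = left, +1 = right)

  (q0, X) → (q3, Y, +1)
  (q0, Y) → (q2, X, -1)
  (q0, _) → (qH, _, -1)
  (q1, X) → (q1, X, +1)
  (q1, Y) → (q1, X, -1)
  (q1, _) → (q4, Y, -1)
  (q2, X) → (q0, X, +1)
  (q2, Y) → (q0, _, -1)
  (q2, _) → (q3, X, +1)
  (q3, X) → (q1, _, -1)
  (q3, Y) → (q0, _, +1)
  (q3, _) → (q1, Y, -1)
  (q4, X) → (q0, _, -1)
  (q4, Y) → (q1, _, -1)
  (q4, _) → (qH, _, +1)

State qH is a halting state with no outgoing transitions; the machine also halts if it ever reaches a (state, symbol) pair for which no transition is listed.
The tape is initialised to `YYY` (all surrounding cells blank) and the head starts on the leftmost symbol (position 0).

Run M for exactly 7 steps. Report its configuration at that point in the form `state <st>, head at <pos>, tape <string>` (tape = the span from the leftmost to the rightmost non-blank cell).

state qH, head at -3, tape YYY

q0 | ___[Y]YY   read Y → write X, move -1, go to q2
q2 | __[_]XYY   read _ → write X, move +1, go to q3
q3 | __X[X]YY   read X → write _, move -1, go to q1
q1 | __[X]_YY   read X → write X, move +1, go to q1
q1 | __X[_]YY   read _ → write Y, move -1, go to q4
q4 | __[X]YYY   read X → write _, move -1, go to q0
q0 | _[_]_YYY   read _ → write _, move -1, go to qH
qH | [_]__YYY
After 7 steps: state qH, head at -3, tape YYY.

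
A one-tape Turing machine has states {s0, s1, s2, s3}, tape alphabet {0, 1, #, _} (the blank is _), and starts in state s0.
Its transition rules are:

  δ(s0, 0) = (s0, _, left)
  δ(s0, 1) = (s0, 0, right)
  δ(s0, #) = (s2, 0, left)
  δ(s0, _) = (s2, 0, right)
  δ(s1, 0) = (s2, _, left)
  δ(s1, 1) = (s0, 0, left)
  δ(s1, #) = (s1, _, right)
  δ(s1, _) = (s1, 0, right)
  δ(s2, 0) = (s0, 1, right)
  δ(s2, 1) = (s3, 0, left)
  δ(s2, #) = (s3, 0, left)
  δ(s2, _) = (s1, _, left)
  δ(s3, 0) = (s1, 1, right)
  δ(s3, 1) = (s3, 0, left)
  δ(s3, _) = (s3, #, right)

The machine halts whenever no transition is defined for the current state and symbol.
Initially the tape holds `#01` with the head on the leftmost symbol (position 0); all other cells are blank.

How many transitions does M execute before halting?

state=s0 head=0 tape=___[#]01__   (s0,#)→(s2,0,left)
state=s2 head=-1 tape=__[_]001__   (s2,_)→(s1,_,left)
state=s1 head=-2 tape=_[_]_001__   (s1,_)→(s1,0,right)
state=s1 head=-1 tape=_0[_]001__   (s1,_)→(s1,0,right)
state=s1 head=0 tape=_00[0]01__   (s1,0)→(s2,_,left)
state=s2 head=-1 tape=_0[0]_01__   (s2,0)→(s0,1,right)
state=s0 head=0 tape=_01[_]01__   (s0,_)→(s2,0,right)
state=s2 head=1 tape=_010[0]1__   (s2,0)→(s0,1,right)
state=s0 head=2 tape=_0101[1]__   (s0,1)→(s0,0,right)
state=s0 head=3 tape=_01010[_]_   (s0,_)→(s2,0,right)
state=s2 head=4 tape=_010100[_]   (s2,_)→(s1,_,left)
state=s1 head=3 tape=_01010[0]_   (s1,0)→(s2,_,left)
state=s2 head=2 tape=_0101[0]__   (s2,0)→(s0,1,right)
state=s0 head=3 tape=_01011[_]_   (s0,_)→(s2,0,right)
state=s2 head=4 tape=_010110[_]   (s2,_)→(s1,_,left)
state=s1 head=3 tape=_01011[0]_   (s1,0)→(s2,_,left)
state=s2 head=2 tape=_0101[1]__   (s2,1)→(s3,0,left)
state=s3 head=1 tape=_010[1]0__   (s3,1)→(s3,0,left)
state=s3 head=0 tape=_01[0]00__   (s3,0)→(s1,1,right)
state=s1 head=1 tape=_011[0]0__   (s1,0)→(s2,_,left)
state=s2 head=0 tape=_01[1]_0__   (s2,1)→(s3,0,left)
state=s3 head=-1 tape=_0[1]0_0__   (s3,1)→(s3,0,left)
state=s3 head=-2 tape=_[0]00_0__   (s3,0)→(s1,1,right)
state=s1 head=-1 tape=_1[0]0_0__   (s1,0)→(s2,_,left)
state=s2 head=-2 tape=_[1]_0_0__   (s2,1)→(s3,0,left)
state=s3 head=-3 tape=[_]0_0_0__   (s3,_)→(s3,#,right)
state=s3 head=-2 tape=#[0]_0_0__   (s3,0)→(s1,1,right)
state=s1 head=-1 tape=#1[_]0_0__   (s1,_)→(s1,0,right)
state=s1 head=0 tape=#10[0]_0__   (s1,0)→(s2,_,left)
state=s2 head=-1 tape=#1[0]__0__   (s2,0)→(s0,1,right)
state=s0 head=0 tape=#11[_]_0__   (s0,_)→(s2,0,right)
state=s2 head=1 tape=#110[_]0__   (s2,_)→(s1,_,left)
state=s1 head=0 tape=#11[0]_0__   (s1,0)→(s2,_,left)
state=s2 head=-1 tape=#1[1]__0__   (s2,1)→(s3,0,left)
state=s3 head=-2 tape=#[1]0__0__   (s3,1)→(s3,0,left)
state=s3 head=-3 tape=[#]00__0__
M halts after 35 transitions.

35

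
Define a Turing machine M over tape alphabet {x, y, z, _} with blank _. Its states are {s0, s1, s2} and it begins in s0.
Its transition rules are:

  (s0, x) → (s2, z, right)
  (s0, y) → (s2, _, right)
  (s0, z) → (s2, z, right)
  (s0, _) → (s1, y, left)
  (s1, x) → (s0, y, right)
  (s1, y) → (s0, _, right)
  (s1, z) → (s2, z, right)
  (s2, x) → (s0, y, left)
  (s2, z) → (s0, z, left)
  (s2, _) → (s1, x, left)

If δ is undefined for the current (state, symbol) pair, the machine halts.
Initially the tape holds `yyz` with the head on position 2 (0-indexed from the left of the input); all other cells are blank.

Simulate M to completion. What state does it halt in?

s2

state=s0 head=2 tape=yy[z]_   (s0,z)→(s2,z,right)
state=s2 head=3 tape=yyz[_]   (s2,_)→(s1,x,left)
state=s1 head=2 tape=yy[z]x   (s1,z)→(s2,z,right)
state=s2 head=3 tape=yyz[x]   (s2,x)→(s0,y,left)
state=s0 head=2 tape=yy[z]y   (s0,z)→(s2,z,right)
state=s2 head=3 tape=yyz[y]
No transition is defined for (s2, y); M halts in state s2.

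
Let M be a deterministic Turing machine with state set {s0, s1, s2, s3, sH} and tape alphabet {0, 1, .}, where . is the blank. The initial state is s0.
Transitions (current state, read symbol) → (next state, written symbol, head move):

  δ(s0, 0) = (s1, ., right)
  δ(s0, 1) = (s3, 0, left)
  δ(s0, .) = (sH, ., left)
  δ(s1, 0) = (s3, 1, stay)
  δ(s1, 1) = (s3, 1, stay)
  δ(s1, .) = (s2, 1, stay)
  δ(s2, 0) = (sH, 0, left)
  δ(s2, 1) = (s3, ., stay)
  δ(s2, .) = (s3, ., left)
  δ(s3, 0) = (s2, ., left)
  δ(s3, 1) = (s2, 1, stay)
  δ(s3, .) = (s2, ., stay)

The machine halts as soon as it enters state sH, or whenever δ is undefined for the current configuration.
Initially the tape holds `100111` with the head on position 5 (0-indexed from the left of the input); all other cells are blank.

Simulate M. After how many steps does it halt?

state=s0 head=5 tape=10011[1]   (s0,1)→(s3,0,left)
state=s3 head=4 tape=1001[1]0   (s3,1)→(s2,1,stay)
state=s2 head=4 tape=1001[1]0   (s2,1)→(s3,.,stay)
state=s3 head=4 tape=1001[.]0   (s3,.)→(s2,.,stay)
state=s2 head=4 tape=1001[.]0   (s2,.)→(s3,.,left)
state=s3 head=3 tape=100[1].0   (s3,1)→(s2,1,stay)
state=s2 head=3 tape=100[1].0   (s2,1)→(s3,.,stay)
state=s3 head=3 tape=100[.].0   (s3,.)→(s2,.,stay)
state=s2 head=3 tape=100[.].0   (s2,.)→(s3,.,left)
state=s3 head=2 tape=10[0]..0   (s3,0)→(s2,.,left)
state=s2 head=1 tape=1[0]...0   (s2,0)→(sH,0,left)
state=sH head=0 tape=[1]0...0
M halts after 11 transitions.

11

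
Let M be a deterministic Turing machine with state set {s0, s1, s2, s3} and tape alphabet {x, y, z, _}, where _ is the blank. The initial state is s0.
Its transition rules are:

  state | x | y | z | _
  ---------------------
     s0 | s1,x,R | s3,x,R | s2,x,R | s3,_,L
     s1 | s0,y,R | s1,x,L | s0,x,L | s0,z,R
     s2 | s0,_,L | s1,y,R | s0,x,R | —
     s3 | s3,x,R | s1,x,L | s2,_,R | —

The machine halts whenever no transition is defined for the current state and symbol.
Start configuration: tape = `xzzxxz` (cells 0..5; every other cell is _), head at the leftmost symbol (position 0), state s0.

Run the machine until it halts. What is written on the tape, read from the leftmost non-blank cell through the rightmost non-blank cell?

state=s0 head=0 tape=[x]zzxxz__   (s0,x)→(s1,x,R)
state=s1 head=1 tape=x[z]zxxz__   (s1,z)→(s0,x,L)
state=s0 head=0 tape=[x]xzxxz__   (s0,x)→(s1,x,R)
state=s1 head=1 tape=x[x]zxxz__   (s1,x)→(s0,y,R)
state=s0 head=2 tape=xy[z]xxz__   (s0,z)→(s2,x,R)
state=s2 head=3 tape=xyx[x]xz__   (s2,x)→(s0,_,L)
state=s0 head=2 tape=xy[x]_xz__   (s0,x)→(s1,x,R)
state=s1 head=3 tape=xyx[_]xz__   (s1,_)→(s0,z,R)
state=s0 head=4 tape=xyxz[x]z__   (s0,x)→(s1,x,R)
state=s1 head=5 tape=xyxzx[z]__   (s1,z)→(s0,x,L)
state=s0 head=4 tape=xyxz[x]x__   (s0,x)→(s1,x,R)
state=s1 head=5 tape=xyxzx[x]__   (s1,x)→(s0,y,R)
state=s0 head=6 tape=xyxzxy[_]_   (s0,_)→(s3,_,L)
state=s3 head=5 tape=xyxzx[y]__   (s3,y)→(s1,x,L)
state=s1 head=4 tape=xyxz[x]x__   (s1,x)→(s0,y,R)
state=s0 head=5 tape=xyxzy[x]__   (s0,x)→(s1,x,R)
state=s1 head=6 tape=xyxzyx[_]_   (s1,_)→(s0,z,R)
state=s0 head=7 tape=xyxzyxz[_]   (s0,_)→(s3,_,L)
state=s3 head=6 tape=xyxzyx[z]_   (s3,z)→(s2,_,R)
state=s2 head=7 tape=xyxzyx_[_]
The non-blank tape span at halt is xyxzyx.

xyxzyx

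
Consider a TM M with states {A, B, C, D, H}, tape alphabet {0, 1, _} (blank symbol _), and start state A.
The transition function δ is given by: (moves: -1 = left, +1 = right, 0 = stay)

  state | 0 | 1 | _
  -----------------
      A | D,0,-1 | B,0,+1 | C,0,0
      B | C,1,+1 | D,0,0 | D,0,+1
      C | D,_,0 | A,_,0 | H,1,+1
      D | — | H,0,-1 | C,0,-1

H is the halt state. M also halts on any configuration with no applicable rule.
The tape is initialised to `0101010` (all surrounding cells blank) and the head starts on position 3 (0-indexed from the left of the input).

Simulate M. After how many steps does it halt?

21

A | _010[1]010   read 1 → write 0, move +1, go to B
B | _0100[0]10   read 0 → write 1, move +1, go to C
C | _01001[1]0   read 1 → write _, move 0, go to A
A | _01001[_]0   read _ → write 0, move 0, go to C
C | _01001[0]0   read 0 → write _, move 0, go to D
D | _01001[_]0   read _ → write 0, move -1, go to C
C | _0100[1]00   read 1 → write _, move 0, go to A
A | _0100[_]00   read _ → write 0, move 0, go to C
C | _0100[0]00   read 0 → write _, move 0, go to D
D | _0100[_]00   read _ → write 0, move -1, go to C
C | _010[0]000   read 0 → write _, move 0, go to D
D | _010[_]000   read _ → write 0, move -1, go to C
C | _01[0]0000   read 0 → write _, move 0, go to D
D | _01[_]0000   read _ → write 0, move -1, go to C
C | _0[1]00000   read 1 → write _, move 0, go to A
A | _0[_]00000   read _ → write 0, move 0, go to C
C | _0[0]00000   read 0 → write _, move 0, go to D
D | _0[_]00000   read _ → write 0, move -1, go to C
C | _[0]000000   read 0 → write _, move 0, go to D
D | _[_]000000   read _ → write 0, move -1, go to C
C | [_]0000000   read _ → write 1, move +1, go to H
H | 1[0]000000
M halts after 21 transitions.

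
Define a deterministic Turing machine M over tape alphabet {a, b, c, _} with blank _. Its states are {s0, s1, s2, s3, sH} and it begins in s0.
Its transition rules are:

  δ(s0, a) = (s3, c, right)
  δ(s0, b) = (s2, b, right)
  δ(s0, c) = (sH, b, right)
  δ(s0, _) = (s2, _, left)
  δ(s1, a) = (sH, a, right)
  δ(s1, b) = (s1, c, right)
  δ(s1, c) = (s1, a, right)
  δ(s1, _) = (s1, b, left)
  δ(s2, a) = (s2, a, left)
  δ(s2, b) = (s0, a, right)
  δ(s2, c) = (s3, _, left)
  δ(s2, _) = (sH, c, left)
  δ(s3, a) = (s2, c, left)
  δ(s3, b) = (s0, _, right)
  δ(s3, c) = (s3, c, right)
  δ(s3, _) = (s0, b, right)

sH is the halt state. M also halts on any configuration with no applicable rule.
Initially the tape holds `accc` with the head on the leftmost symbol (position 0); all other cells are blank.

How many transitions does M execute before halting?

22

s0 | [a]ccc___   read a → write c, move right, go to s3
s3 | c[c]cc___   read c → write c, move right, go to s3
s3 | cc[c]c___   read c → write c, move right, go to s3
s3 | ccc[c]___   read c → write c, move right, go to s3
s3 | cccc[_]__   read _ → write b, move right, go to s0
s0 | ccccb[_]_   read _ → write _, move left, go to s2
s2 | cccc[b]__   read b → write a, move right, go to s0
s0 | cccca[_]_   read _ → write _, move left, go to s2
s2 | cccc[a]__   read a → write a, move left, go to s2
s2 | ccc[c]a__   read c → write _, move left, go to s3
s3 | cc[c]_a__   read c → write c, move right, go to s3
s3 | ccc[_]a__   read _ → write b, move right, go to s0
s0 | cccb[a]__   read a → write c, move right, go to s3
s3 | cccbc[_]_   read _ → write b, move right, go to s0
s0 | cccbcb[_]   read _ → write _, move left, go to s2
s2 | cccbc[b]_   read b → write a, move right, go to s0
s0 | cccbca[_]   read _ → write _, move left, go to s2
s2 | cccbc[a]_   read a → write a, move left, go to s2
s2 | cccb[c]a_   read c → write _, move left, go to s3
s3 | ccc[b]_a_   read b → write _, move right, go to s0
s0 | ccc_[_]a_   read _ → write _, move left, go to s2
s2 | ccc[_]_a_   read _ → write c, move left, go to sH
sH | cc[c]c_a_
M halts after 22 transitions.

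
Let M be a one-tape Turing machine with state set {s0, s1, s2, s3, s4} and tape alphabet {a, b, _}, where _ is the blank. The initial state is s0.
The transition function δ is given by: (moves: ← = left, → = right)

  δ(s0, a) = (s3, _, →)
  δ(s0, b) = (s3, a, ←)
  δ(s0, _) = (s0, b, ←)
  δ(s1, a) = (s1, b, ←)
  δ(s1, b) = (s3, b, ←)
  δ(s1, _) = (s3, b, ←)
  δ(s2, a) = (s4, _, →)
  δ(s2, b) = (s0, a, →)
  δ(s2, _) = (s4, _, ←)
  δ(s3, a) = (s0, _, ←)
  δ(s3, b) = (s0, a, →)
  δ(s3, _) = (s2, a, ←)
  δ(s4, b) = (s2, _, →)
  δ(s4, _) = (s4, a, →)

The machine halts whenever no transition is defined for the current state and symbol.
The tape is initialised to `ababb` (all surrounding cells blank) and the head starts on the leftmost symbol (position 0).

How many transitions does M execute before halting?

15

state=s0 head=0 tape=[a]babb_   (s0,a)→(s3,_,→)
state=s3 head=1 tape=_[b]abb_   (s3,b)→(s0,a,→)
state=s0 head=2 tape=_a[a]bb_   (s0,a)→(s3,_,→)
state=s3 head=3 tape=_a_[b]b_   (s3,b)→(s0,a,→)
state=s0 head=4 tape=_a_a[b]_   (s0,b)→(s3,a,←)
state=s3 head=3 tape=_a_[a]a_   (s3,a)→(s0,_,←)
state=s0 head=2 tape=_a[_]_a_   (s0,_)→(s0,b,←)
state=s0 head=1 tape=_[a]b_a_   (s0,a)→(s3,_,→)
state=s3 head=2 tape=__[b]_a_   (s3,b)→(s0,a,→)
state=s0 head=3 tape=__a[_]a_   (s0,_)→(s0,b,←)
state=s0 head=2 tape=__[a]ba_   (s0,a)→(s3,_,→)
state=s3 head=3 tape=___[b]a_   (s3,b)→(s0,a,→)
state=s0 head=4 tape=___a[a]_   (s0,a)→(s3,_,→)
state=s3 head=5 tape=___a_[_]   (s3,_)→(s2,a,←)
state=s2 head=4 tape=___a[_]a   (s2,_)→(s4,_,←)
state=s4 head=3 tape=___[a]_a
M halts after 15 transitions.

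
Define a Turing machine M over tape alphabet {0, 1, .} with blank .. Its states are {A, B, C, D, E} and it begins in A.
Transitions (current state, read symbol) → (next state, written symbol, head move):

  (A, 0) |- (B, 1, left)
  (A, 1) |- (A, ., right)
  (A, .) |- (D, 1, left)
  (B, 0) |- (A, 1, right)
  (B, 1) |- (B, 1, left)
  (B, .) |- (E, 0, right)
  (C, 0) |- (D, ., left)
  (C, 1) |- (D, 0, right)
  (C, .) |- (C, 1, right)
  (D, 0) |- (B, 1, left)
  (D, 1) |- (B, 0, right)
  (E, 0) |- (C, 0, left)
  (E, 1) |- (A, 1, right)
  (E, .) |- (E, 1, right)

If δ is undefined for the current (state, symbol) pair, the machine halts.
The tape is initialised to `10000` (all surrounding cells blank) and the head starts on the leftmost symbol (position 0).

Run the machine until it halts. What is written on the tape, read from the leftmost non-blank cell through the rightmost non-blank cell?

1.1..1

A | [1]0000.   read 1 → write ., move right, go to A
A | .[0]000.   read 0 → write 1, move left, go to B
B | [.]1000.   read . → write 0, move right, go to E
E | 0[1]000.   read 1 → write 1, move right, go to A
A | 01[0]00.   read 0 → write 1, move left, go to B
B | 0[1]100.   read 1 → write 1, move left, go to B
B | [0]1100.   read 0 → write 1, move right, go to A
A | 1[1]100.   read 1 → write ., move right, go to A
A | 1.[1]00.   read 1 → write ., move right, go to A
A | 1..[0]0.   read 0 → write 1, move left, go to B
B | 1.[.]10.   read . → write 0, move right, go to E
E | 1.0[1]0.   read 1 → write 1, move right, go to A
A | 1.01[0].   read 0 → write 1, move left, go to B
B | 1.0[1]1.   read 1 → write 1, move left, go to B
B | 1.[0]11.   read 0 → write 1, move right, go to A
A | 1.1[1]1.   read 1 → write ., move right, go to A
A | 1.1.[1].   read 1 → write ., move right, go to A
A | 1.1..[.]   read . → write 1, move left, go to D
D | 1.1.[.]1
The non-blank tape span at halt is 1.1..1.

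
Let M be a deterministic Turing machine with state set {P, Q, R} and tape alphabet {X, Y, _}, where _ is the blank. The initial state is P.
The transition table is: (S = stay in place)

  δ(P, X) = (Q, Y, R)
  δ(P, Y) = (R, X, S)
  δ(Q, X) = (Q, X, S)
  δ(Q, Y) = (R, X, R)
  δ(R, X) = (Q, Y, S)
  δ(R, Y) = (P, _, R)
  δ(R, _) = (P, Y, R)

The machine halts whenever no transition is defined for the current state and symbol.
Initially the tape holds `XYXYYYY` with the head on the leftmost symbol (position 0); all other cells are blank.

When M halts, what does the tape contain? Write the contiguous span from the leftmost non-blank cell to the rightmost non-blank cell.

state=P head=0 tape=[X]YXYYYY__   (P,X)→(Q,Y,R)
state=Q head=1 tape=Y[Y]XYYYY__   (Q,Y)→(R,X,R)
state=R head=2 tape=YX[X]YYYY__   (R,X)→(Q,Y,S)
state=Q head=2 tape=YX[Y]YYYY__   (Q,Y)→(R,X,R)
state=R head=3 tape=YXX[Y]YYY__   (R,Y)→(P,_,R)
state=P head=4 tape=YXX_[Y]YY__   (P,Y)→(R,X,S)
state=R head=4 tape=YXX_[X]YY__   (R,X)→(Q,Y,S)
state=Q head=4 tape=YXX_[Y]YY__   (Q,Y)→(R,X,R)
state=R head=5 tape=YXX_X[Y]Y__   (R,Y)→(P,_,R)
state=P head=6 tape=YXX_X_[Y]__   (P,Y)→(R,X,S)
state=R head=6 tape=YXX_X_[X]__   (R,X)→(Q,Y,S)
state=Q head=6 tape=YXX_X_[Y]__   (Q,Y)→(R,X,R)
state=R head=7 tape=YXX_X_X[_]_   (R,_)→(P,Y,R)
state=P head=8 tape=YXX_X_XY[_]
The non-blank tape span at halt is YXX_X_XY.

YXX_X_XY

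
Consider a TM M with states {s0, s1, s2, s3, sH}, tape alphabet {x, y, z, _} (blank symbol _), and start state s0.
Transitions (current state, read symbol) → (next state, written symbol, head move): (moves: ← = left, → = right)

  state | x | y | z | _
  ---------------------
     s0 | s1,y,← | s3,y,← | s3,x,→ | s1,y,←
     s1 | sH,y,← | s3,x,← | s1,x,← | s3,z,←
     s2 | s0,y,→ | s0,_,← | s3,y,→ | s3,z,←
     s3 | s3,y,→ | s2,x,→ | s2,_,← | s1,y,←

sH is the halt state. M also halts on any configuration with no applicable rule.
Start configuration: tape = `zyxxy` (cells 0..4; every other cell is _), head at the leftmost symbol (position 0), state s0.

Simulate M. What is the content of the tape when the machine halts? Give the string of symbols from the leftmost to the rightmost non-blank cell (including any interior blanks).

s0 | [z]yxxy   read z → write x, move →, go to s3
s3 | x[y]xxy   read y → write x, move →, go to s2
s2 | xx[x]xy   read x → write y, move →, go to s0
s0 | xxy[x]y   read x → write y, move ←, go to s1
s1 | xx[y]yy   read y → write x, move ←, go to s3
s3 | x[x]xyy   read x → write y, move →, go to s3
s3 | xy[x]yy   read x → write y, move →, go to s3
s3 | xyy[y]y   read y → write x, move →, go to s2
s2 | xyyx[y]   read y → write _, move ←, go to s0
s0 | xyy[x]_   read x → write y, move ←, go to s1
s1 | xy[y]y_   read y → write x, move ←, go to s3
s3 | x[y]xy_   read y → write x, move →, go to s2
s2 | xx[x]y_   read x → write y, move →, go to s0
s0 | xxy[y]_   read y → write y, move ←, go to s3
s3 | xx[y]y_   read y → write x, move →, go to s2
s2 | xxx[y]_   read y → write _, move ←, go to s0
s0 | xx[x]__   read x → write y, move ←, go to s1
s1 | x[x]y__   read x → write y, move ←, go to sH
sH | [x]yy__
The non-blank tape span at halt is xyy.

xyy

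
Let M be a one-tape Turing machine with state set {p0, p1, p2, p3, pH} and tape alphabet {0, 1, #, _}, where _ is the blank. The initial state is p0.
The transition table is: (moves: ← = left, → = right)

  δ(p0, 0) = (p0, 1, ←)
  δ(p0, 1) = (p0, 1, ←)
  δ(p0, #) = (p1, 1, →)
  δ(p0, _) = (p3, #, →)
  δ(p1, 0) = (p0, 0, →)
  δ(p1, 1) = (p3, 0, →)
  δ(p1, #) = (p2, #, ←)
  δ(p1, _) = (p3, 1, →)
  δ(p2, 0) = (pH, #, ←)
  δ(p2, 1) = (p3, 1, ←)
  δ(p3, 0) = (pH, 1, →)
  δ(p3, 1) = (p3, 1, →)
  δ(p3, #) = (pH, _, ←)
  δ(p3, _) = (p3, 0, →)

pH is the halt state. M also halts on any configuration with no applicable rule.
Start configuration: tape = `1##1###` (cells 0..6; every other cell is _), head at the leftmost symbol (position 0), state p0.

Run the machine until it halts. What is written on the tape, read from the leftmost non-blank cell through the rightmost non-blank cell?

p0 | _[1]##1###   read 1 → write 1, move ←, go to p0
p0 | [_]1##1###   read _ → write #, move →, go to p3
p3 | #[1]##1###   read 1 → write 1, move →, go to p3
p3 | #1[#]#1###   read # → write _, move ←, go to pH
pH | #[1]_#1###
The non-blank tape span at halt is #1_#1###.

#1_#1###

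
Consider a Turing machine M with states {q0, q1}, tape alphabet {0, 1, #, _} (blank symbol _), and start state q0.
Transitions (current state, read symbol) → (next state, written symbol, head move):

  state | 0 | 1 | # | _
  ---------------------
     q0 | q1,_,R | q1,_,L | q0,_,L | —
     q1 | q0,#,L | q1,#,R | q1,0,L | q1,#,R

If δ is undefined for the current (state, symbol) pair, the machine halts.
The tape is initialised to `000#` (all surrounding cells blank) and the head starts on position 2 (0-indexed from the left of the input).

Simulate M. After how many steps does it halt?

19

q0 | _00[0]#   read 0 → write _, move R, go to q1
q1 | _00_[#]   read # → write 0, move L, go to q1
q1 | _00[_]0   read _ → write #, move R, go to q1
q1 | _00#[0]   read 0 → write #, move L, go to q0
q0 | _00[#]#   read # → write _, move L, go to q0
q0 | _0[0]_#   read 0 → write _, move R, go to q1
q1 | _0_[_]#   read _ → write #, move R, go to q1
q1 | _0_#[#]   read # → write 0, move L, go to q1
q1 | _0_[#]0   read # → write 0, move L, go to q1
q1 | _0[_]00   read _ → write #, move R, go to q1
q1 | _0#[0]0   read 0 → write #, move L, go to q0
q0 | _0[#]#0   read # → write _, move L, go to q0
q0 | _[0]_#0   read 0 → write _, move R, go to q1
q1 | __[_]#0   read _ → write #, move R, go to q1
q1 | __#[#]0   read # → write 0, move L, go to q1
q1 | __[#]00   read # → write 0, move L, go to q1
q1 | _[_]000   read _ → write #, move R, go to q1
q1 | _#[0]00   read 0 → write #, move L, go to q0
q0 | _[#]#00   read # → write _, move L, go to q0
q0 | [_]_#00
M halts after 19 transitions.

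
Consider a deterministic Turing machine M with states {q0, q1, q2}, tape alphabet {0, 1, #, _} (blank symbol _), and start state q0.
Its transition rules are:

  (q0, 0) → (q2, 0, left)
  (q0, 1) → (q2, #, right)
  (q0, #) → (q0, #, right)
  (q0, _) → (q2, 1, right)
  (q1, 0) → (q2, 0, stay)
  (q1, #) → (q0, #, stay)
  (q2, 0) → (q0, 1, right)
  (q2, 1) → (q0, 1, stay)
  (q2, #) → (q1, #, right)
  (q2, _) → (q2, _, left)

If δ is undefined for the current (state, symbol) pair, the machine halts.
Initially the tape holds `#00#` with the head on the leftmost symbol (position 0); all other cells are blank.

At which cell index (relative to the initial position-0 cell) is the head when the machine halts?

q0 | [#]00#__   read # → write #, move right, go to q0
q0 | #[0]0#__   read 0 → write 0, move left, go to q2
q2 | [#]00#__   read # → write #, move right, go to q1
q1 | #[0]0#__   read 0 → write 0, move stay, go to q2
q2 | #[0]0#__   read 0 → write 1, move right, go to q0
q0 | #1[0]#__   read 0 → write 0, move left, go to q2
q2 | #[1]0#__   read 1 → write 1, move stay, go to q0
q0 | #[1]0#__   read 1 → write #, move right, go to q2
q2 | ##[0]#__   read 0 → write 1, move right, go to q0
q0 | ##1[#]__   read # → write #, move right, go to q0
q0 | ##1#[_]_   read _ → write 1, move right, go to q2
q2 | ##1#1[_]   read _ → write _, move left, go to q2
q2 | ##1#[1]_   read 1 → write 1, move stay, go to q0
q0 | ##1#[1]_   read 1 → write #, move right, go to q2
q2 | ##1##[_]   read _ → write _, move left, go to q2
q2 | ##1#[#]_   read # → write #, move right, go to q1
q1 | ##1##[_]
At halt the head is at cell 5.

5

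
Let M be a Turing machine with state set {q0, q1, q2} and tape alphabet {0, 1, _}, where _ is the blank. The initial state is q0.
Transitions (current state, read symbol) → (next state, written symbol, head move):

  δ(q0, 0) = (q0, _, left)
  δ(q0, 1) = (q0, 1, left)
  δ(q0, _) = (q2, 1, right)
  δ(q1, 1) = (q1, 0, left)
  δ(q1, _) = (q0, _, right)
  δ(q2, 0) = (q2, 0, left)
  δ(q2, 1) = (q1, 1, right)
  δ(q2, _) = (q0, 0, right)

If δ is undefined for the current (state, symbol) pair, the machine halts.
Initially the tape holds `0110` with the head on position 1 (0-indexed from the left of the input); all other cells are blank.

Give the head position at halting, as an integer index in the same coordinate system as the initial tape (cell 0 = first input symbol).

0

state=q0 head=1 tape=____0[1]10   (q0,1)→(q0,1,left)
state=q0 head=0 tape=____[0]110   (q0,0)→(q0,_,left)
state=q0 head=-1 tape=___[_]_110   (q0,_)→(q2,1,right)
state=q2 head=0 tape=___1[_]110   (q2,_)→(q0,0,right)
state=q0 head=1 tape=___10[1]10   (q0,1)→(q0,1,left)
state=q0 head=0 tape=___1[0]110   (q0,0)→(q0,_,left)
state=q0 head=-1 tape=___[1]_110   (q0,1)→(q0,1,left)
state=q0 head=-2 tape=__[_]1_110   (q0,_)→(q2,1,right)
state=q2 head=-1 tape=__1[1]_110   (q2,1)→(q1,1,right)
state=q1 head=0 tape=__11[_]110   (q1,_)→(q0,_,right)
state=q0 head=1 tape=__11_[1]10   (q0,1)→(q0,1,left)
state=q0 head=0 tape=__11[_]110   (q0,_)→(q2,1,right)
state=q2 head=1 tape=__111[1]10   (q2,1)→(q1,1,right)
state=q1 head=2 tape=__1111[1]0   (q1,1)→(q1,0,left)
state=q1 head=1 tape=__111[1]00   (q1,1)→(q1,0,left)
state=q1 head=0 tape=__11[1]000   (q1,1)→(q1,0,left)
state=q1 head=-1 tape=__1[1]0000   (q1,1)→(q1,0,left)
state=q1 head=-2 tape=__[1]00000   (q1,1)→(q1,0,left)
state=q1 head=-3 tape=_[_]000000   (q1,_)→(q0,_,right)
state=q0 head=-2 tape=__[0]00000   (q0,0)→(q0,_,left)
state=q0 head=-3 tape=_[_]_00000   (q0,_)→(q2,1,right)
state=q2 head=-2 tape=_1[_]00000   (q2,_)→(q0,0,right)
state=q0 head=-1 tape=_10[0]0000   (q0,0)→(q0,_,left)
state=q0 head=-2 tape=_1[0]_0000   (q0,0)→(q0,_,left)
state=q0 head=-3 tape=_[1]__0000   (q0,1)→(q0,1,left)
state=q0 head=-4 tape=[_]1__0000   (q0,_)→(q2,1,right)
state=q2 head=-3 tape=1[1]__0000   (q2,1)→(q1,1,right)
state=q1 head=-2 tape=11[_]_0000   (q1,_)→(q0,_,right)
state=q0 head=-1 tape=11_[_]0000   (q0,_)→(q2,1,right)
state=q2 head=0 tape=11_1[0]000   (q2,0)→(q2,0,left)
state=q2 head=-1 tape=11_[1]0000   (q2,1)→(q1,1,right)
state=q1 head=0 tape=11_1[0]000
At halt the head is at cell 0.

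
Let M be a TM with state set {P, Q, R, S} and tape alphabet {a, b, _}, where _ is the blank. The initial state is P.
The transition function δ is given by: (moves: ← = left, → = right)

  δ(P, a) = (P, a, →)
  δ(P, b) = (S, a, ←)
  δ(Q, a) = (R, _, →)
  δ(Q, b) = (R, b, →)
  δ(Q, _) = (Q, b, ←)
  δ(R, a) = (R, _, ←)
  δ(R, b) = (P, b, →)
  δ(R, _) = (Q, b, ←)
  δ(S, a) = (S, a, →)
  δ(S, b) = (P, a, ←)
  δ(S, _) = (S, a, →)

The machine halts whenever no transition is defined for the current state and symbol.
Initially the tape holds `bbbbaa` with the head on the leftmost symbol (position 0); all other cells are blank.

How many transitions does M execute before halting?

P | _[b]bbbaa_   read b → write a, move ←, go to S
S | [_]abbbaa_   read _ → write a, move →, go to S
S | a[a]bbbaa_   read a → write a, move →, go to S
S | aa[b]bbaa_   read b → write a, move ←, go to P
P | a[a]abbaa_   read a → write a, move →, go to P
P | aa[a]bbaa_   read a → write a, move →, go to P
P | aaa[b]baa_   read b → write a, move ←, go to S
S | aa[a]abaa_   read a → write a, move →, go to S
S | aaa[a]baa_   read a → write a, move →, go to S
S | aaaa[b]aa_   read b → write a, move ←, go to P
P | aaa[a]aaa_   read a → write a, move →, go to P
P | aaaa[a]aa_   read a → write a, move →, go to P
P | aaaaa[a]a_   read a → write a, move →, go to P
P | aaaaaa[a]_   read a → write a, move →, go to P
P | aaaaaaa[_]
M halts after 14 transitions.

14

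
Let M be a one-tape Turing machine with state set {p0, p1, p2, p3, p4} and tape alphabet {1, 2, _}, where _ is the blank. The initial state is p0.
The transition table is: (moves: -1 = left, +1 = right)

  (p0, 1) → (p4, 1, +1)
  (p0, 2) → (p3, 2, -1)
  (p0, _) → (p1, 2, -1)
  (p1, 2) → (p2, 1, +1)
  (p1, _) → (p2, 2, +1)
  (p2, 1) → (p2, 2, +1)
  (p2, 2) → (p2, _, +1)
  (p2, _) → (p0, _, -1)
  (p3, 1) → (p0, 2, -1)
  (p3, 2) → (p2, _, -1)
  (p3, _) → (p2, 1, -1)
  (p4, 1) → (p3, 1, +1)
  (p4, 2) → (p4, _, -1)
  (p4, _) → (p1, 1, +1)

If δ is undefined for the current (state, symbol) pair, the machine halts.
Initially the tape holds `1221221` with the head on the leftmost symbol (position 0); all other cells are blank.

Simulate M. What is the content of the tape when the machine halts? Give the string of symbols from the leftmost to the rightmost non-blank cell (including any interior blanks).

2_12_12

state=p0 head=0 tape=[1]221221_   (p0,1)→(p4,1,+1)
state=p4 head=1 tape=1[2]21221_   (p4,2)→(p4,_,-1)
state=p4 head=0 tape=[1]_21221_   (p4,1)→(p3,1,+1)
state=p3 head=1 tape=1[_]21221_   (p3,_)→(p2,1,-1)
state=p2 head=0 tape=[1]121221_   (p2,1)→(p2,2,+1)
state=p2 head=1 tape=2[1]21221_   (p2,1)→(p2,2,+1)
state=p2 head=2 tape=22[2]1221_   (p2,2)→(p2,_,+1)
state=p2 head=3 tape=22_[1]221_   (p2,1)→(p2,2,+1)
state=p2 head=4 tape=22_2[2]21_   (p2,2)→(p2,_,+1)
state=p2 head=5 tape=22_2_[2]1_   (p2,2)→(p2,_,+1)
state=p2 head=6 tape=22_2__[1]_   (p2,1)→(p2,2,+1)
state=p2 head=7 tape=22_2__2[_]   (p2,_)→(p0,_,-1)
state=p0 head=6 tape=22_2__[2]_   (p0,2)→(p3,2,-1)
state=p3 head=5 tape=22_2_[_]2_   (p3,_)→(p2,1,-1)
state=p2 head=4 tape=22_2[_]12_   (p2,_)→(p0,_,-1)
state=p0 head=3 tape=22_[2]_12_   (p0,2)→(p3,2,-1)
state=p3 head=2 tape=22[_]2_12_   (p3,_)→(p2,1,-1)
state=p2 head=1 tape=2[2]12_12_   (p2,2)→(p2,_,+1)
state=p2 head=2 tape=2_[1]2_12_   (p2,1)→(p2,2,+1)
state=p2 head=3 tape=2_2[2]_12_   (p2,2)→(p2,_,+1)
state=p2 head=4 tape=2_2_[_]12_   (p2,_)→(p0,_,-1)
state=p0 head=3 tape=2_2[_]_12_   (p0,_)→(p1,2,-1)
state=p1 head=2 tape=2_[2]2_12_   (p1,2)→(p2,1,+1)
state=p2 head=3 tape=2_1[2]_12_   (p2,2)→(p2,_,+1)
state=p2 head=4 tape=2_1_[_]12_   (p2,_)→(p0,_,-1)
state=p0 head=3 tape=2_1[_]_12_   (p0,_)→(p1,2,-1)
state=p1 head=2 tape=2_[1]2_12_
The non-blank tape span at halt is 2_12_12.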